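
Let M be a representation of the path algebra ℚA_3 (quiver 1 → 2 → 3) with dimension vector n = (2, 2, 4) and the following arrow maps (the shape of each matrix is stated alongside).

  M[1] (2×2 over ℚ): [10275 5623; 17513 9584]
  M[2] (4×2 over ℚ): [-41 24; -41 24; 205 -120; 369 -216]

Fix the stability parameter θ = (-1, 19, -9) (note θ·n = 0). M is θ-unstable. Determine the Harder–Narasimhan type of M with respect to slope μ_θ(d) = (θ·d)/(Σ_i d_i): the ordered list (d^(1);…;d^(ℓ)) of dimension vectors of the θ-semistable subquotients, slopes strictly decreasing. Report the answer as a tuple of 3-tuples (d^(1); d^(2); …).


Via rank(M_{q-1}∘⋯∘M_p): M ≅ I[1,2], I[1,3], I[3,3]^3.
μ_θ-semistable layers: μ^(1)=19; μ^(2)=5; μ^(3)=-1; μ^(4)=-9

((0, 1, 0); (0, 1, 1); (2, 0, 0); (0, 0, 3))


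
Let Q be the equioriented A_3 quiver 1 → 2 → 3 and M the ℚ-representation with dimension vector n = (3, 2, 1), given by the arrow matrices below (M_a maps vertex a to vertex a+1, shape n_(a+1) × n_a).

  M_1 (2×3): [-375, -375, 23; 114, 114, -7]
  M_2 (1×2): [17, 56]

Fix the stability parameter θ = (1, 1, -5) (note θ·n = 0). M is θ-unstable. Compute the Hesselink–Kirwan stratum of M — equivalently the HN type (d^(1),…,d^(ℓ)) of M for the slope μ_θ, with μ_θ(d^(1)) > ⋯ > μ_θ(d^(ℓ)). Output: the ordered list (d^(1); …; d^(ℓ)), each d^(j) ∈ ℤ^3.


Via rank(M_{q-1}∘⋯∘M_p): M ≅ I[1,1], I[1,2], I[1,3].
μ_θ-semistable layers: μ^(1)=1; μ^(2)=-1

((2, 1, 0); (1, 1, 1))


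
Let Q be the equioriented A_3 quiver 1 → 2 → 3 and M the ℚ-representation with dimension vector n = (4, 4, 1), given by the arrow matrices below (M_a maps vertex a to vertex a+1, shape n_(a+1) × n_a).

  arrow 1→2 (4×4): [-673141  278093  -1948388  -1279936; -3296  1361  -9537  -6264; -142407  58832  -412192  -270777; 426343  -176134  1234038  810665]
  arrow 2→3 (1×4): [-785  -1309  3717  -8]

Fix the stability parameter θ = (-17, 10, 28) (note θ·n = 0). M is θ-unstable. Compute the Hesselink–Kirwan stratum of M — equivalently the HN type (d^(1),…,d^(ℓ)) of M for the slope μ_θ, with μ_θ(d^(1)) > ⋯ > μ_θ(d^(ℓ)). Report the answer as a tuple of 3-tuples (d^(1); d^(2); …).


Via rank(M_{q-1}∘⋯∘M_p): M ≅ I[1,1], I[1,2]^2, I[1,3], I[2,2].
μ_θ-semistable layers: μ^(1)=28; μ^(2)=10; μ^(3)=-17

((0, 0, 1); (0, 4, 0); (4, 0, 0))


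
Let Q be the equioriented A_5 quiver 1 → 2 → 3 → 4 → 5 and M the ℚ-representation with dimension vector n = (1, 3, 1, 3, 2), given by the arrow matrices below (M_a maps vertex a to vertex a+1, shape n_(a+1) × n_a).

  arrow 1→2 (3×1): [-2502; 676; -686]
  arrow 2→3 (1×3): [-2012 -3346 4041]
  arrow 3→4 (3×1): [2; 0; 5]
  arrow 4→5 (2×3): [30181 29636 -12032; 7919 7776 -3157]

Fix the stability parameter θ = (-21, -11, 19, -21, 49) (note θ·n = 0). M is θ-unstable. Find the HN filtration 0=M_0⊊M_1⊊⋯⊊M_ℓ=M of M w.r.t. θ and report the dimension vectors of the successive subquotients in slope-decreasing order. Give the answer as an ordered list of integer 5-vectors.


Interval decomposition of M: I[1,5], I[2,2]^2, I[4,4], I[4,5].
HN type (ℓ=4): μ^(1)=49; μ^(2)=-1; μ^(3)=-11; μ^(4)=-21

((0, 0, 0, 0, 2); (0, 0, 1, 1, 0); (0, 3, 0, 0, 0); (1, 0, 0, 2, 0))


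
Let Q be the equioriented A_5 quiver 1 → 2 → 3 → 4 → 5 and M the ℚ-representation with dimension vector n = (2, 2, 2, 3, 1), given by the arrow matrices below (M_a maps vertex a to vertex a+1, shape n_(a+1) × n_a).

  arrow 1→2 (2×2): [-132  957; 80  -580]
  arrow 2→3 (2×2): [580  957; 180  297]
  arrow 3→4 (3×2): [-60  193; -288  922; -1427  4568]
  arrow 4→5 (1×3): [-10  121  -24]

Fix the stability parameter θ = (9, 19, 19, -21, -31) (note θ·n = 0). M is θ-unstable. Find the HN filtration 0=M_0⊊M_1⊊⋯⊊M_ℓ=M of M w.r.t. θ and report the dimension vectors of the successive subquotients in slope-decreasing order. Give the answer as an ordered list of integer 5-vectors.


Barcode: M ≅ I[1,1], I[1,2], I[2,4], I[3,4], I[4,5]. HN layers by μ_θ (5 steps, strictly decreasing):
  μ^(1)=19; μ^(2)=9; μ^(3)=17/3; μ^(4)=-1; μ^(5)=-26

((0, 1, 0, 0, 0); (2, 0, 0, 0, 0); (0, 1, 1, 1, 0); (0, 0, 1, 1, 0); (0, 0, 0, 1, 1))


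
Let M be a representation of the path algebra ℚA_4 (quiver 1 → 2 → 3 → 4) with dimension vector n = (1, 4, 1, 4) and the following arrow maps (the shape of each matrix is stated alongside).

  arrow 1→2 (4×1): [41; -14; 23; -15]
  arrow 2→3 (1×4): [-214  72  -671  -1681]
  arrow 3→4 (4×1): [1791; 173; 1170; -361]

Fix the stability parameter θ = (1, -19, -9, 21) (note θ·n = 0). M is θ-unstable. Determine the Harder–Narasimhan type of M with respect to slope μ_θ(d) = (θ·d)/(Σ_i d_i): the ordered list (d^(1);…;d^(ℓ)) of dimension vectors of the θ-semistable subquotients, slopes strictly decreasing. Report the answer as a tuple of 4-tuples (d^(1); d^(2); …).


Via rank(M_{q-1}∘⋯∘M_p): M ≅ I[1,2], I[2,2]^2, I[2,4], I[4,4]^3.
μ_θ-semistable layers: μ^(1)=21; μ^(2)=-9; μ^(3)=-19

((0, 0, 0, 4); (1, 1, 1, 0); (0, 3, 0, 0))


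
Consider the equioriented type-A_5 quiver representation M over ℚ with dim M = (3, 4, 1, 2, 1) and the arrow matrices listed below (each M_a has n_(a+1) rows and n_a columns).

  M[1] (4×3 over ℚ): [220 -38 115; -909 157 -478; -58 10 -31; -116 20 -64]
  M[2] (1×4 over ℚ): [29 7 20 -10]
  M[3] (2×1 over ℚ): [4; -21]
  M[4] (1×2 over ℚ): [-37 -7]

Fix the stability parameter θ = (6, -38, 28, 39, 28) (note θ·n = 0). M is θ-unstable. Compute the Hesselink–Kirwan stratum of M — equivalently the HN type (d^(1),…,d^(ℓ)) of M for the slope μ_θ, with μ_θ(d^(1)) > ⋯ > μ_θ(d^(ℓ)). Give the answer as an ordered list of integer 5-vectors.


Via rank(M_{q-1}∘⋯∘M_p): M ≅ I[1,2]^2, I[1,5], I[2,2], I[4,4].
μ_θ-semistable layers: μ^(1)=39; μ^(2)=67/2; μ^(3)=28; μ^(4)=-16; μ^(5)=-38

((0, 0, 0, 1, 0); (0, 0, 0, 1, 1); (0, 0, 1, 0, 0); (3, 3, 0, 0, 0); (0, 1, 0, 0, 0))


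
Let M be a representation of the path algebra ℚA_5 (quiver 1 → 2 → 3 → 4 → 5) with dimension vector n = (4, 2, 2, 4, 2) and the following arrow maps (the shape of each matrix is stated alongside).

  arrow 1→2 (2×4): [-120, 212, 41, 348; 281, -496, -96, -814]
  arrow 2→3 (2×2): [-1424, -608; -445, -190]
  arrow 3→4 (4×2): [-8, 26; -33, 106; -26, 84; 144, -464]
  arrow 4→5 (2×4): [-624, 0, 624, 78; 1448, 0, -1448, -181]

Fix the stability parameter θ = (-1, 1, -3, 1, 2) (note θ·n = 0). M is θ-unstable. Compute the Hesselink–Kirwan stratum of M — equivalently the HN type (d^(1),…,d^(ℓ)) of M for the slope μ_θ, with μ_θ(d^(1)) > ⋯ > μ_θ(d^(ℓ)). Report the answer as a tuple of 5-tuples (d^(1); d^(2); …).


Interval decomposition of M: I[1,1]^2, I[1,2], I[1,4], I[3,4], I[4,4], I[4,5], I[5,5].
HN type (ℓ=4): μ^(1)=2; μ^(2)=1; μ^(3)=-1; μ^(4)=-3

((0, 0, 0, 0, 2); (0, 1, 0, 4, 0); (4, 1, 1, 0, 0); (0, 0, 1, 0, 0))


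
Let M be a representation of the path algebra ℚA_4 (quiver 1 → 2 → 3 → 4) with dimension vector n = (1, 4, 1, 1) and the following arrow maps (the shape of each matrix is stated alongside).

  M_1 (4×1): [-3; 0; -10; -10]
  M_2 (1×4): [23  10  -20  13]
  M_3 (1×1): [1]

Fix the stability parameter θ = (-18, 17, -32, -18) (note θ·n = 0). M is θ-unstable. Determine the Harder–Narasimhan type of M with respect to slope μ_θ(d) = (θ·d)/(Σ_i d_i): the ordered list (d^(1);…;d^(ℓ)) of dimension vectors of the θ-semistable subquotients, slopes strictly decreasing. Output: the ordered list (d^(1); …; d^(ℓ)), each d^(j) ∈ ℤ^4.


Barcode: M ≅ I[1,4], I[2,2]^3. HN layers by μ_θ (3 steps, strictly decreasing):
  μ^(1)=17; μ^(2)=-11; μ^(3)=-18

((0, 3, 0, 0); (0, 1, 1, 1); (1, 0, 0, 0))


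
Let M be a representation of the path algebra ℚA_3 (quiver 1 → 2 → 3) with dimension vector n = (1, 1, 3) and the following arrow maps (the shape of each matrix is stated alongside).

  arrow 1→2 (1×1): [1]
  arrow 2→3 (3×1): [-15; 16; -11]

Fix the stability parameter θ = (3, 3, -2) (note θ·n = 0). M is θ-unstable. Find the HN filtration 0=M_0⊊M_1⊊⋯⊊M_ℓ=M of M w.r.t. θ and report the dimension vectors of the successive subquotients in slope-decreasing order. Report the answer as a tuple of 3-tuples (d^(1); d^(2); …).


Barcode: M ≅ I[1,3], I[3,3]^2. HN layers by μ_θ (2 steps, strictly decreasing):
  μ^(1)=4/3; μ^(2)=-2

((1, 1, 1); (0, 0, 2))


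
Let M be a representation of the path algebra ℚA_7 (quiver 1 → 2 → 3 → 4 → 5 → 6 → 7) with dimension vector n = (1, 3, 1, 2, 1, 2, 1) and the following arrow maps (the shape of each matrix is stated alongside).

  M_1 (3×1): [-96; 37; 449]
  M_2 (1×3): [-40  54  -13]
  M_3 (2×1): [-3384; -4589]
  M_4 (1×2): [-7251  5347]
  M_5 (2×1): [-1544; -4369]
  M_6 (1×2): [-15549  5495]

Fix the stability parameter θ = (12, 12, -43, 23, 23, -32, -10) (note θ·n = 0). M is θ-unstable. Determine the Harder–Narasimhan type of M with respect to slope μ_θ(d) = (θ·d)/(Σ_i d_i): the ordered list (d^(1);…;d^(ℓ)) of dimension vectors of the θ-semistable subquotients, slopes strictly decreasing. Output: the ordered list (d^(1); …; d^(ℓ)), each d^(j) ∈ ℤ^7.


Interval decomposition of M: I[1,7], I[2,2]^2, I[4,4], I[6,6].
HN type (ℓ=5): μ^(1)=23; μ^(2)=12; μ^(3)=1; μ^(4)=-19/3; μ^(5)=-32

((0, 0, 0, 1, 0, 0, 0); (0, 2, 0, 0, 0, 0, 0); (0, 0, 0, 1, 1, 1, 1); (1, 1, 1, 0, 0, 0, 0); (0, 0, 0, 0, 0, 1, 0))


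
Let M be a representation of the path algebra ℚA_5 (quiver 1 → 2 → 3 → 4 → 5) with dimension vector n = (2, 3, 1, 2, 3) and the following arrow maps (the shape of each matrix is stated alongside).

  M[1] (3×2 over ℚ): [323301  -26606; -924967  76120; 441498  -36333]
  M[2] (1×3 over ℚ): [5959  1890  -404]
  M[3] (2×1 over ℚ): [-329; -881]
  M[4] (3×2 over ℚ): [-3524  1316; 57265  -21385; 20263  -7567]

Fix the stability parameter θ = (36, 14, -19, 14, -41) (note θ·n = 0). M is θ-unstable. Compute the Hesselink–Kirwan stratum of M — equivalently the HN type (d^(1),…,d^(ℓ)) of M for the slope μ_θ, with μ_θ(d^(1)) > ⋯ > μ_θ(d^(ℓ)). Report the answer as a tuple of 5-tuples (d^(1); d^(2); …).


Interval decomposition of M: I[1,2], I[1,4], I[2,2], I[4,5], I[5,5]^2.
HN type (ℓ=5): μ^(1)=25; μ^(2)=14; μ^(3)=31/3; μ^(4)=-27/2; μ^(5)=-41

((1, 1, 0, 0, 0); (0, 1, 0, 1, 0); (1, 1, 1, 0, 0); (0, 0, 0, 1, 1); (0, 0, 0, 0, 2))


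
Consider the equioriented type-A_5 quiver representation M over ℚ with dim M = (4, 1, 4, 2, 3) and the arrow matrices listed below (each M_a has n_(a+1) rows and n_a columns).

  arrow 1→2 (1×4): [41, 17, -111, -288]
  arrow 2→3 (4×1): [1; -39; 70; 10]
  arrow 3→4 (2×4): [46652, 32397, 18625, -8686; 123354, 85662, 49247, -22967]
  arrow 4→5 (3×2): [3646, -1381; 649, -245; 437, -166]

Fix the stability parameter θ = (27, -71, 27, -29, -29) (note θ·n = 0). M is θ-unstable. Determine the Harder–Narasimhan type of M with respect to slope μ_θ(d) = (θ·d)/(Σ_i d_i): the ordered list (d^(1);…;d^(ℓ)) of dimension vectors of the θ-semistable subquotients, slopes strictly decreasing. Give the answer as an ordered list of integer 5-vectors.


Interval decomposition of M: I[1,1]^3, I[1,5], I[3,3]^2, I[3,5], I[5,5].
HN type (ℓ=4): μ^(1)=27; μ^(2)=-31/3; μ^(3)=-22; μ^(4)=-29

((3, 0, 2, 0, 0); (0, 0, 2, 2, 2); (1, 1, 0, 0, 0); (0, 0, 0, 0, 1))


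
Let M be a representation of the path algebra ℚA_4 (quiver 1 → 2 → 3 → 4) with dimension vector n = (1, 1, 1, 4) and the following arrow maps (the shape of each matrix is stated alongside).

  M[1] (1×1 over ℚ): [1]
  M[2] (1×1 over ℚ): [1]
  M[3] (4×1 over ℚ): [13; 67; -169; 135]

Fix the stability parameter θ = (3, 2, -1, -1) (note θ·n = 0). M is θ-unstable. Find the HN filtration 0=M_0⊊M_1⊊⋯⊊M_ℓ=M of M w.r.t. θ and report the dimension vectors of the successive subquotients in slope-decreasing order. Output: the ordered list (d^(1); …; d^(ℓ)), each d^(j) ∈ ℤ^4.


Interval decomposition of M: I[1,4], I[4,4]^3.
HN type (ℓ=2): μ^(1)=3/4; μ^(2)=-1

((1, 1, 1, 1); (0, 0, 0, 3))


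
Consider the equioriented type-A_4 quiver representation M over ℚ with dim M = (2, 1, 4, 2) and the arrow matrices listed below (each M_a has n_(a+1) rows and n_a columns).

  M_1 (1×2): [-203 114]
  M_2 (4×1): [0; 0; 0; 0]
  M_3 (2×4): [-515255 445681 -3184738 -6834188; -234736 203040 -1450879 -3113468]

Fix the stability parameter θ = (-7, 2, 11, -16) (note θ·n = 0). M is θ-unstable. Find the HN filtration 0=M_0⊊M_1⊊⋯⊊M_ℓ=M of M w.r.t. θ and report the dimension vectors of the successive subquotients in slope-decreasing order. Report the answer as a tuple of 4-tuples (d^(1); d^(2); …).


Via rank(M_{q-1}∘⋯∘M_p): M ≅ I[1,1], I[1,2], I[3,3]^2, I[3,4]^2.
μ_θ-semistable layers: μ^(1)=11; μ^(2)=2; μ^(3)=-5/2; μ^(4)=-7

((0, 0, 2, 0); (0, 1, 0, 0); (0, 0, 2, 2); (2, 0, 0, 0))


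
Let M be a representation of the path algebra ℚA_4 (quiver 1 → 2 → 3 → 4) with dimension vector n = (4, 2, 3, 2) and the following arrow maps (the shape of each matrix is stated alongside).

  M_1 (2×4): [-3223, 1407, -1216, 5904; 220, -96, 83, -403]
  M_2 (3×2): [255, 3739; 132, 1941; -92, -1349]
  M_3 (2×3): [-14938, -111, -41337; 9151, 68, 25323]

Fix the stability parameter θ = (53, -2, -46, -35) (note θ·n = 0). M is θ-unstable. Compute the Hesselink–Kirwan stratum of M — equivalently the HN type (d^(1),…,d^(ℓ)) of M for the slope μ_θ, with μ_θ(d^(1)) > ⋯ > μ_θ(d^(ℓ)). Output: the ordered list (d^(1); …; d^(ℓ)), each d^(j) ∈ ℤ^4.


Interval decomposition of M: I[1,1]^2, I[1,3], I[1,4], I[3,4].
HN type (ℓ=5): μ^(1)=53; μ^(2)=5/3; μ^(3)=-15/2; μ^(4)=-35; μ^(5)=-46

((2, 0, 0, 0); (1, 1, 1, 0); (1, 1, 1, 1); (0, 0, 0, 1); (0, 0, 1, 0))


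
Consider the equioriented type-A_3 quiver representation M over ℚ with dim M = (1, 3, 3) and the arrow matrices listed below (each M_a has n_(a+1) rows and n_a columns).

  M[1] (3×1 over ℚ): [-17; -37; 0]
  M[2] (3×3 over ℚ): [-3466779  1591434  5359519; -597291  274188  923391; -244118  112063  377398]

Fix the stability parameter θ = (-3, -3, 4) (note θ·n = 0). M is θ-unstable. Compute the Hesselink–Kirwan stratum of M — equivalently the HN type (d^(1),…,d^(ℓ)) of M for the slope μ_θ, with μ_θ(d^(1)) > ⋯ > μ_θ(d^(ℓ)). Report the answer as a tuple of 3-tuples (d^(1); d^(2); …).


Interval decomposition of M: I[1,3], I[2,2], I[2,3], I[3,3].
HN type (ℓ=2): μ^(1)=4; μ^(2)=-3

((0, 0, 3); (1, 3, 0))


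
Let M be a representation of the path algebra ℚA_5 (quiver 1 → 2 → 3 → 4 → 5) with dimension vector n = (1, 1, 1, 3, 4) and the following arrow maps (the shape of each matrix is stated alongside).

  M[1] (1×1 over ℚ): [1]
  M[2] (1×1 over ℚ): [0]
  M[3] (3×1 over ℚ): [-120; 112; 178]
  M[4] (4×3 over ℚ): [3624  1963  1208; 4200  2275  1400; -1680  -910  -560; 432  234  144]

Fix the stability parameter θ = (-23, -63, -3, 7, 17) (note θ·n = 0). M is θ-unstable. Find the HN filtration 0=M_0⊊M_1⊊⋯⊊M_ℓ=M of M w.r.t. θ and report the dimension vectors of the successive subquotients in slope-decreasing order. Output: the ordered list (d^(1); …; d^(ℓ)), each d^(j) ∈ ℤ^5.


Via rank(M_{q-1}∘⋯∘M_p): M ≅ I[1,2], I[3,4], I[4,4], I[4,5], I[5,5]^3.
μ_θ-semistable layers: μ^(1)=17; μ^(2)=7; μ^(3)=-3; μ^(4)=-43

((0, 0, 0, 0, 4); (0, 0, 0, 3, 0); (0, 0, 1, 0, 0); (1, 1, 0, 0, 0))


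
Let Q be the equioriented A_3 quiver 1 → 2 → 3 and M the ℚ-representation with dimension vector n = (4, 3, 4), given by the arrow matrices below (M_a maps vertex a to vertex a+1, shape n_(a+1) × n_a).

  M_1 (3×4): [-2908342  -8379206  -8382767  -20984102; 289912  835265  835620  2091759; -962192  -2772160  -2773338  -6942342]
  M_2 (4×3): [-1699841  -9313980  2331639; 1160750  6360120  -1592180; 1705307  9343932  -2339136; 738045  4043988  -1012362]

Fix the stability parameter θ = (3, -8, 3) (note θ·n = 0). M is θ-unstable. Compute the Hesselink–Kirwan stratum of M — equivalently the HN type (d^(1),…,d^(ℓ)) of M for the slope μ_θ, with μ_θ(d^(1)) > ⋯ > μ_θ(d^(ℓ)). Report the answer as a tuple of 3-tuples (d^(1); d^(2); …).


Via rank(M_{q-1}∘⋯∘M_p): M ≅ I[1,1], I[1,2], I[1,3]^2, I[3,3]^2.
μ_θ-semistable layers: μ^(1)=3; μ^(2)=-5/2

((1, 0, 4); (3, 3, 0))


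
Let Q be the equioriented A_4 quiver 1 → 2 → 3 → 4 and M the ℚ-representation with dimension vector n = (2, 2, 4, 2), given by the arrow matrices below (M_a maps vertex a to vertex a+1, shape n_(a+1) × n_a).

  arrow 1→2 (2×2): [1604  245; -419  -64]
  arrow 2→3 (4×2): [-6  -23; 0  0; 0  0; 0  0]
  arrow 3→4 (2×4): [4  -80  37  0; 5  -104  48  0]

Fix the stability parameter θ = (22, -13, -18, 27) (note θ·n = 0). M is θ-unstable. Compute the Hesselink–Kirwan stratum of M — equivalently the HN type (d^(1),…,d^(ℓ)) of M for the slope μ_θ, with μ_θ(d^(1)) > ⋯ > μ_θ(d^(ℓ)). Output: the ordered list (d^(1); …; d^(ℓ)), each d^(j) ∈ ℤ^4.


Via rank(M_{q-1}∘⋯∘M_p): M ≅ I[1,2], I[1,4], I[3,3]^2, I[3,4].
μ_θ-semistable layers: μ^(1)=27; μ^(2)=9/2; μ^(3)=-3; μ^(4)=-18

((0, 0, 0, 2); (1, 1, 0, 0); (1, 1, 1, 0); (0, 0, 3, 0))


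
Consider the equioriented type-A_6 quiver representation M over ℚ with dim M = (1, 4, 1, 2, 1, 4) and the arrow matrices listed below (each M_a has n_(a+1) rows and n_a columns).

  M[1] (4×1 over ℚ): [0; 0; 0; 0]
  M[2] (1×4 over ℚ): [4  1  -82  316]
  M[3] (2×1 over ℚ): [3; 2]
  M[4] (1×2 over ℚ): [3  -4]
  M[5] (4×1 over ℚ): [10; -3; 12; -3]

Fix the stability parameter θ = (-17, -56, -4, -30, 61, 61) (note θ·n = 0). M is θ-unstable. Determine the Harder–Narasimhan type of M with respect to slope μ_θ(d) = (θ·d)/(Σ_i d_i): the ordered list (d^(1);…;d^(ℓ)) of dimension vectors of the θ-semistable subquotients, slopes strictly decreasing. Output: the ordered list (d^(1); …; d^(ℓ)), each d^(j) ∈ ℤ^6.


Interval decomposition of M: I[1,1], I[2,2]^3, I[2,6], I[4,4], I[6,6]^3.
HN type (ℓ=4): μ^(1)=61; μ^(2)=-17; μ^(3)=-30; μ^(4)=-56

((0, 0, 0, 0, 1, 4); (1, 0, 1, 1, 0, 0); (0, 0, 0, 1, 0, 0); (0, 4, 0, 0, 0, 0))


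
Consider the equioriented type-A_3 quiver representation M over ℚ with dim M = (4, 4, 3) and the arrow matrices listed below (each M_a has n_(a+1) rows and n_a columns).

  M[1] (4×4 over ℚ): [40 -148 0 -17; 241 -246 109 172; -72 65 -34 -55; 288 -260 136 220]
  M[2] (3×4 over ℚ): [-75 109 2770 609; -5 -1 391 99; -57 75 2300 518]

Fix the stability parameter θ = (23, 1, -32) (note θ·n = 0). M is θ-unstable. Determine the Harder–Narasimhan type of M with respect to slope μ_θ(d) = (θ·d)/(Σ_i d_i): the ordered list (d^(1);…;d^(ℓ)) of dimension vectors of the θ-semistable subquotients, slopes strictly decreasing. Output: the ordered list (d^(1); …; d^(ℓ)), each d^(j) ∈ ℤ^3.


Via rank(M_{q-1}∘⋯∘M_p): M ≅ I[1,1], I[1,3]^3, I[2,2].
μ_θ-semistable layers: μ^(1)=23; μ^(2)=1; μ^(3)=-8/3

((1, 0, 0); (0, 1, 0); (3, 3, 3))


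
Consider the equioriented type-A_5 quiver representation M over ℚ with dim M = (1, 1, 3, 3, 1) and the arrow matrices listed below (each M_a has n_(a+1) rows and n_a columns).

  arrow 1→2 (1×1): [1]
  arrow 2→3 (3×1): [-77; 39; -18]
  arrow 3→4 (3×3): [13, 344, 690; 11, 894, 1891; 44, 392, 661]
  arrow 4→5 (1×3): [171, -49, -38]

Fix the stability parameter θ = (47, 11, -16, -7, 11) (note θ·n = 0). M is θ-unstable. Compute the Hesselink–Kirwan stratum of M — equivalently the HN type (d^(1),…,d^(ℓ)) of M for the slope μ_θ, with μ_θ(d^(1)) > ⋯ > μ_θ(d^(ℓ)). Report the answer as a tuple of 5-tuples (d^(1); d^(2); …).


Via rank(M_{q-1}∘⋯∘M_p): M ≅ I[1,4], I[3,4], I[3,5].
μ_θ-semistable layers: μ^(1)=11; μ^(2)=35/4; μ^(3)=-7; μ^(4)=-16

((0, 0, 0, 0, 1); (1, 1, 1, 1, 0); (0, 0, 0, 2, 0); (0, 0, 2, 0, 0))


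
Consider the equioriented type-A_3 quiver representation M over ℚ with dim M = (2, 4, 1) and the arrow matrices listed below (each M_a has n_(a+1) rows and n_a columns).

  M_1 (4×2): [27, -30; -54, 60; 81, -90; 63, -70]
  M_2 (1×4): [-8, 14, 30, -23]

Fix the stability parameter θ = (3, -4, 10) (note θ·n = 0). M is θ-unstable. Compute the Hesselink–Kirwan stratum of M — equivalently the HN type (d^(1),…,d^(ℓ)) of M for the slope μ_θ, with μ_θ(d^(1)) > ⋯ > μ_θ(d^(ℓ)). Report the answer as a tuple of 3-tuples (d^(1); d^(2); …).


Barcode: M ≅ I[1,1], I[1,3], I[2,2]^3. HN layers by μ_θ (4 steps, strictly decreasing):
  μ^(1)=10; μ^(2)=3; μ^(3)=-1/2; μ^(4)=-4

((0, 0, 1); (1, 0, 0); (1, 1, 0); (0, 3, 0))


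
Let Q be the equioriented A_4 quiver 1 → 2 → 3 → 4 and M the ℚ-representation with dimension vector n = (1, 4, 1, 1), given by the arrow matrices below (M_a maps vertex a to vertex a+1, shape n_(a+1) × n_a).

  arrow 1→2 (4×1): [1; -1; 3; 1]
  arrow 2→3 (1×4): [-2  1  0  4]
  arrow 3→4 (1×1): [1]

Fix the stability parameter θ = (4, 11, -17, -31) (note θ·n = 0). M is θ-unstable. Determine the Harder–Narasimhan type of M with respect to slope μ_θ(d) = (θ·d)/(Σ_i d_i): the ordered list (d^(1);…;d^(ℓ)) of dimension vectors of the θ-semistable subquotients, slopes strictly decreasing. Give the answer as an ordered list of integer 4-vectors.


Interval decomposition of M: I[1,4], I[2,2]^3.
HN type (ℓ=2): μ^(1)=11; μ^(2)=-33/4

((0, 3, 0, 0); (1, 1, 1, 1))


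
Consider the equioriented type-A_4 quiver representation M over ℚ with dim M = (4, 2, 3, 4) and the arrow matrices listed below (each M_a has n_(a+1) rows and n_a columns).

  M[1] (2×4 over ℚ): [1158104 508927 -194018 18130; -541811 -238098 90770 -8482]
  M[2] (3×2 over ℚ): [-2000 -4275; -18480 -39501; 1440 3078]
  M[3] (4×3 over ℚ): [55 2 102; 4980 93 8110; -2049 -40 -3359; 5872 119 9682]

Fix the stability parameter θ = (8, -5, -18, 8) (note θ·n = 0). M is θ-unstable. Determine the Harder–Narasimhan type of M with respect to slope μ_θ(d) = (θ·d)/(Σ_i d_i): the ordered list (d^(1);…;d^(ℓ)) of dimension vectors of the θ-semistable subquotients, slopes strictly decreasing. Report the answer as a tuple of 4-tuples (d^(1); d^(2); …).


Barcode: M ≅ I[1,1]^2, I[1,2], I[1,4], I[3,4]^2, I[4,4]. HN layers by μ_θ (4 steps, strictly decreasing):
  μ^(1)=8; μ^(2)=3/2; μ^(3)=-5; μ^(4)=-18

((2, 0, 0, 4); (1, 1, 0, 0); (1, 1, 1, 0); (0, 0, 2, 0))


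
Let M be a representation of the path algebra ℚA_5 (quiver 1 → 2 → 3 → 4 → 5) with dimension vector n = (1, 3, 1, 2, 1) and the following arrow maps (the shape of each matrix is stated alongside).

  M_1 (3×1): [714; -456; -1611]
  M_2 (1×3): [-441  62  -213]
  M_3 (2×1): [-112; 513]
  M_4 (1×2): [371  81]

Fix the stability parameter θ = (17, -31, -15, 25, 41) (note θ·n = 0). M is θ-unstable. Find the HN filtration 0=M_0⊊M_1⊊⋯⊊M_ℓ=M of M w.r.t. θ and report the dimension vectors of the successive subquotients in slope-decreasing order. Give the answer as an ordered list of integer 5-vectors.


Barcode: M ≅ I[1,5], I[2,2]^2, I[4,4]. HN layers by μ_θ (4 steps, strictly decreasing):
  μ^(1)=41; μ^(2)=25; μ^(3)=-29/3; μ^(4)=-31

((0, 0, 0, 0, 1); (0, 0, 0, 2, 0); (1, 1, 1, 0, 0); (0, 2, 0, 0, 0))


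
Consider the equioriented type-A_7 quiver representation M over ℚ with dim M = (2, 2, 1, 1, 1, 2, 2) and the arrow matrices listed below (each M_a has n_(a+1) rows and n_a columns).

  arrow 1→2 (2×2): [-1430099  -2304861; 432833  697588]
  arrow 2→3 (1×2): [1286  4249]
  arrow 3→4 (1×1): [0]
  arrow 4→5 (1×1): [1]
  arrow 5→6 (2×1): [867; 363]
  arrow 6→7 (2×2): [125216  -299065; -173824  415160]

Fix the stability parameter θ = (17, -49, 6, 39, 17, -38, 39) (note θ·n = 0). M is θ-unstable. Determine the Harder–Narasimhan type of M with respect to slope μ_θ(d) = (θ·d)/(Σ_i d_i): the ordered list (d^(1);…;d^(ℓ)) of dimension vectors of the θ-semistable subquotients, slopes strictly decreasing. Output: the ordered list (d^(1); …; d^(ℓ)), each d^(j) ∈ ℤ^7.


Interval decomposition of M: I[1,2], I[1,3], I[4,7], I[6,6], I[7,7].
HN type (ℓ=4): μ^(1)=39; μ^(2)=6; μ^(3)=-16; μ^(4)=-38

((0, 0, 0, 0, 0, 0, 2); (0, 0, 1, 1, 1, 1, 0); (2, 2, 0, 0, 0, 0, 0); (0, 0, 0, 0, 0, 1, 0))


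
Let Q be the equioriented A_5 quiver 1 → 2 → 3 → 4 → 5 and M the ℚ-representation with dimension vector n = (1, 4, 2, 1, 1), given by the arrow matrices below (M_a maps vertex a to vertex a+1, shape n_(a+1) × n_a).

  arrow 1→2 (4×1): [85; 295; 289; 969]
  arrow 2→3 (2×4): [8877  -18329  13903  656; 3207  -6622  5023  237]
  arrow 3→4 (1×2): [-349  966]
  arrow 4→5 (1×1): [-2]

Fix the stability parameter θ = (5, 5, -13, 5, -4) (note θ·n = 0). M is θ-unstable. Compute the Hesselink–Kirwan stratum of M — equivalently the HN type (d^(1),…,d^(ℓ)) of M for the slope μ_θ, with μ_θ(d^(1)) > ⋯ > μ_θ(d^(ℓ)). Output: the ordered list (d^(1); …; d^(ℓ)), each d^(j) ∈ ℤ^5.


Barcode: M ≅ I[1,5], I[2,2]^2, I[2,3]. HN layers by μ_θ (4 steps, strictly decreasing):
  μ^(1)=5; μ^(2)=1/2; μ^(3)=-1; μ^(4)=-4

((0, 2, 0, 0, 0); (0, 0, 0, 1, 1); (1, 1, 1, 0, 0); (0, 1, 1, 0, 0))


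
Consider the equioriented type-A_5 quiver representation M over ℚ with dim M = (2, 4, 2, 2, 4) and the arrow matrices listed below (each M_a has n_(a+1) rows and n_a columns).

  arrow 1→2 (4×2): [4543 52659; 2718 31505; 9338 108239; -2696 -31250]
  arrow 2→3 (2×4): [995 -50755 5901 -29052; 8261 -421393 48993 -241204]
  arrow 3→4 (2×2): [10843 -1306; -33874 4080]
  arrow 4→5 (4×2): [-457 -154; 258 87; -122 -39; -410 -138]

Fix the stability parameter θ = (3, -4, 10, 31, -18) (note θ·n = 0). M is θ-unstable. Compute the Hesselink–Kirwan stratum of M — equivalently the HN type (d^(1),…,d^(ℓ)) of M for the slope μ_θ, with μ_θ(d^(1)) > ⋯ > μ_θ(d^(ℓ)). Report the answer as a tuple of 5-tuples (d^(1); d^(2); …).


Interval decomposition of M: I[1,5]^2, I[2,2]^2, I[5,5]^2.
HN type (ℓ=4): μ^(1)=23/3; μ^(2)=-1/2; μ^(3)=-4; μ^(4)=-18

((0, 0, 2, 2, 2); (2, 2, 0, 0, 0); (0, 2, 0, 0, 0); (0, 0, 0, 0, 2))


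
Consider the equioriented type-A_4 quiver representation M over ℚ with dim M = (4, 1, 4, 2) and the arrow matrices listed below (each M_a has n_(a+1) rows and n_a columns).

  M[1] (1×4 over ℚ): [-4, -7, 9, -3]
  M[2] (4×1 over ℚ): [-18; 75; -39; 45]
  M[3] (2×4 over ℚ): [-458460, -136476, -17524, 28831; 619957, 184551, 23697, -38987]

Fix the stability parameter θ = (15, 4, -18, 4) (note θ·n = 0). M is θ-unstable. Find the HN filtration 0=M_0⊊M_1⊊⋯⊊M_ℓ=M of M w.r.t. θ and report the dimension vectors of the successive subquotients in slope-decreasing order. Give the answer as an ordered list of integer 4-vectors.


Via rank(M_{q-1}∘⋯∘M_p): M ≅ I[1,1]^3, I[1,4], I[3,3]^2, I[3,4].
μ_θ-semistable layers: μ^(1)=15; μ^(2)=4; μ^(3)=1/3; μ^(4)=-18

((3, 0, 0, 0); (0, 0, 0, 2); (1, 1, 1, 0); (0, 0, 3, 0))


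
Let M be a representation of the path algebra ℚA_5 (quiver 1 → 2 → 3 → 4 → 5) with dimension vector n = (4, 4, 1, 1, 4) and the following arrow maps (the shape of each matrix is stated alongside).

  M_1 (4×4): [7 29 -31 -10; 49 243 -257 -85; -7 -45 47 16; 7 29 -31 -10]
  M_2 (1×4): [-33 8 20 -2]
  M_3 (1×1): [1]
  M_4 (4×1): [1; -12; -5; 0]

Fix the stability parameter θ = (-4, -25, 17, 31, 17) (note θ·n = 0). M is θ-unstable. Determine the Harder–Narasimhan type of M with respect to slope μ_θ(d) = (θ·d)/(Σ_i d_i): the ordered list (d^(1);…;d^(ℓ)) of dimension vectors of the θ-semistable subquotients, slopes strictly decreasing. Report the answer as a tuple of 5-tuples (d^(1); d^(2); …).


Barcode: M ≅ I[1,1]^2, I[1,2], I[1,5], I[2,2]^2, I[5,5]^3. HN layers by μ_θ (5 steps, strictly decreasing):
  μ^(1)=24; μ^(2)=17; μ^(3)=-4; μ^(4)=-29/2; μ^(5)=-25

((0, 0, 0, 1, 1); (0, 0, 1, 0, 3); (2, 0, 0, 0, 0); (2, 2, 0, 0, 0); (0, 2, 0, 0, 0))


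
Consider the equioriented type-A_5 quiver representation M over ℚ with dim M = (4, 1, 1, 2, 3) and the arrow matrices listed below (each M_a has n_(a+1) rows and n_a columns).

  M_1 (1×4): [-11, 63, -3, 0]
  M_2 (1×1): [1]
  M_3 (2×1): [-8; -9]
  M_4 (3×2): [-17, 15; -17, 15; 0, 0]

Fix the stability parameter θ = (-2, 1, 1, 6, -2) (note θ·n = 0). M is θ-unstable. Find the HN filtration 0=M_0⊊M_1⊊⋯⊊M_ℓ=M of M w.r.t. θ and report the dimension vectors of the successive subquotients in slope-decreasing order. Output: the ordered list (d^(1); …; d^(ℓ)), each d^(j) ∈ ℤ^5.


Via rank(M_{q-1}∘⋯∘M_p): M ≅ I[1,1]^3, I[1,5], I[4,4], I[5,5]^2.
μ_θ-semistable layers: μ^(1)=6; μ^(2)=2; μ^(3)=1; μ^(4)=-2

((0, 0, 0, 1, 0); (0, 0, 0, 1, 1); (0, 1, 1, 0, 0); (4, 0, 0, 0, 2))


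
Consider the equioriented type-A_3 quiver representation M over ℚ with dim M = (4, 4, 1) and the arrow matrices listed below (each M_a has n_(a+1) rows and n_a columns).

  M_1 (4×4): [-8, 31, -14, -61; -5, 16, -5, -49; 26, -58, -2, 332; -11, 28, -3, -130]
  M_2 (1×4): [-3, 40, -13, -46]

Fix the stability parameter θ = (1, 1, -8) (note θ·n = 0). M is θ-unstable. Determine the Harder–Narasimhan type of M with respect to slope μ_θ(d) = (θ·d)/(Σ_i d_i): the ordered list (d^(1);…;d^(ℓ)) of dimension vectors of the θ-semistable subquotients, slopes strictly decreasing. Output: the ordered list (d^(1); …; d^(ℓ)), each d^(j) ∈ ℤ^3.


Barcode: M ≅ I[1,1], I[1,2]^2, I[1,3], I[2,2]. HN layers by μ_θ (2 steps, strictly decreasing):
  μ^(1)=1; μ^(2)=-2

((3, 3, 0); (1, 1, 1))


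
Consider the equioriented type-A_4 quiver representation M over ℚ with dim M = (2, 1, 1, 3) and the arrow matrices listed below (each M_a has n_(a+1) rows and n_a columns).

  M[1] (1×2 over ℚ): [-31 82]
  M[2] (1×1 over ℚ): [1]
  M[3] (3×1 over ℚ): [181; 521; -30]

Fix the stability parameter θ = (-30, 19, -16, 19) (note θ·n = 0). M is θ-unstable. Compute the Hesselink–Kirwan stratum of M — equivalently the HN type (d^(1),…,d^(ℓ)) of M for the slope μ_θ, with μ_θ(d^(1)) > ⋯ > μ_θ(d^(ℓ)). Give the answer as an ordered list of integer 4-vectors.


Via rank(M_{q-1}∘⋯∘M_p): M ≅ I[1,1], I[1,4], I[4,4]^2.
μ_θ-semistable layers: μ^(1)=19; μ^(2)=3/2; μ^(3)=-30

((0, 0, 0, 3); (0, 1, 1, 0); (2, 0, 0, 0))


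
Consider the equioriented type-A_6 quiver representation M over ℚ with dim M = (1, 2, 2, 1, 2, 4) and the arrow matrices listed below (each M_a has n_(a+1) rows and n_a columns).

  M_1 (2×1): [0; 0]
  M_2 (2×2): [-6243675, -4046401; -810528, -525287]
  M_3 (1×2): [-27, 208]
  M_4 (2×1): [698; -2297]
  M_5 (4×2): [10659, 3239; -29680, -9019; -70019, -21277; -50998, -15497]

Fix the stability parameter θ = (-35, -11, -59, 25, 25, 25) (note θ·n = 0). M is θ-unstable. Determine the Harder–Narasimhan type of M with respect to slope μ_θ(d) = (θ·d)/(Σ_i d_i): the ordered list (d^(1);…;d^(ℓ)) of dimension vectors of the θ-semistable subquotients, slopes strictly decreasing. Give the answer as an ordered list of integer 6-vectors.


Interval decomposition of M: I[1,1], I[2,3], I[2,6], I[5,6], I[6,6]^2.
HN type (ℓ=2): μ^(1)=25; μ^(2)=-35

((0, 0, 0, 1, 2, 4); (1, 2, 2, 0, 0, 0))


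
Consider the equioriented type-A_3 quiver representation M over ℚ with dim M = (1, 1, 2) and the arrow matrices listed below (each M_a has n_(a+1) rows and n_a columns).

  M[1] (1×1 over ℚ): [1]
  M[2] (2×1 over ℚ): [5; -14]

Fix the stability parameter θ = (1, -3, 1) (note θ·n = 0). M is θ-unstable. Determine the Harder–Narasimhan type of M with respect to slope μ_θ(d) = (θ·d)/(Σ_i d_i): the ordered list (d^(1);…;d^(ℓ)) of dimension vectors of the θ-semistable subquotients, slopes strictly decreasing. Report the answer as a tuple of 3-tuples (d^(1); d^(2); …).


Barcode: M ≅ I[1,3], I[3,3]. HN layers by μ_θ (2 steps, strictly decreasing):
  μ^(1)=1; μ^(2)=-1

((0, 0, 2); (1, 1, 0))


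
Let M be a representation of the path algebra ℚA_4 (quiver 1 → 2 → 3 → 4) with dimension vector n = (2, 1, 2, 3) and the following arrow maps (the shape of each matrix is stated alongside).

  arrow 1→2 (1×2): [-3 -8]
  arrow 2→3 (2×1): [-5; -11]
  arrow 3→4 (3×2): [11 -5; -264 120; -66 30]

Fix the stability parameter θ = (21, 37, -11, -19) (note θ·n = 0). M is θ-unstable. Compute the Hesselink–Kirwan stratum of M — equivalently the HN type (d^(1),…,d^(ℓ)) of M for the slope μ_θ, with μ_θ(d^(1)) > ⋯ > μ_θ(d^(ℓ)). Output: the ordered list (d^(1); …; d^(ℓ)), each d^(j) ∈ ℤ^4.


Barcode: M ≅ I[1,1], I[1,3], I[3,4], I[4,4]^2. HN layers by μ_θ (4 steps, strictly decreasing):
  μ^(1)=21; μ^(2)=47/3; μ^(3)=-15; μ^(4)=-19

((1, 0, 0, 0); (1, 1, 1, 0); (0, 0, 1, 1); (0, 0, 0, 2))


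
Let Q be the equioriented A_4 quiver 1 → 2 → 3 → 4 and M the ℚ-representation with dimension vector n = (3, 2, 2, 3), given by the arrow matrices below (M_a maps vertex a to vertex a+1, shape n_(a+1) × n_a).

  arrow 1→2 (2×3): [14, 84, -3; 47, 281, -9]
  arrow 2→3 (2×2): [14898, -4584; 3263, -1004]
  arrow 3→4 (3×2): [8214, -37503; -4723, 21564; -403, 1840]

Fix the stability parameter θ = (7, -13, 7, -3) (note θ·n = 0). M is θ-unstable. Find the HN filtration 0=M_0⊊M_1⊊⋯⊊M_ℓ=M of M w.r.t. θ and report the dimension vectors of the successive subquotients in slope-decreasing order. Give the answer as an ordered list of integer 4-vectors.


Interval decomposition of M: I[1,1], I[1,2], I[1,4], I[3,4], I[4,4].
HN type (ℓ=3): μ^(1)=7; μ^(2)=2; μ^(3)=-3

((1, 0, 0, 0); (0, 0, 2, 2); (2, 2, 0, 1))


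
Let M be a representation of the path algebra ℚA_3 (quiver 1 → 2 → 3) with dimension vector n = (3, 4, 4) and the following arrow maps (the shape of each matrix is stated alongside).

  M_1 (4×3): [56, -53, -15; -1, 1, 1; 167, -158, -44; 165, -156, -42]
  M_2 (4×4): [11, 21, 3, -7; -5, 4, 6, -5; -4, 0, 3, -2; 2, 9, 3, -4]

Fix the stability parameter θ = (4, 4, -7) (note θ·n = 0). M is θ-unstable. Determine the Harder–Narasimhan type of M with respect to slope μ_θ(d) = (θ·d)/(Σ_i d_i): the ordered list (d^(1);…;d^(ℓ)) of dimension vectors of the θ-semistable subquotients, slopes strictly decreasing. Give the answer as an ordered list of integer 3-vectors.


Via rank(M_{q-1}∘⋯∘M_p): M ≅ I[1,1], I[1,3]^2, I[2,2], I[2,3], I[3,3].
μ_θ-semistable layers: μ^(1)=4; μ^(2)=1/3; μ^(3)=-3/2; μ^(4)=-7

((1, 1, 0); (2, 2, 2); (0, 1, 1); (0, 0, 1))


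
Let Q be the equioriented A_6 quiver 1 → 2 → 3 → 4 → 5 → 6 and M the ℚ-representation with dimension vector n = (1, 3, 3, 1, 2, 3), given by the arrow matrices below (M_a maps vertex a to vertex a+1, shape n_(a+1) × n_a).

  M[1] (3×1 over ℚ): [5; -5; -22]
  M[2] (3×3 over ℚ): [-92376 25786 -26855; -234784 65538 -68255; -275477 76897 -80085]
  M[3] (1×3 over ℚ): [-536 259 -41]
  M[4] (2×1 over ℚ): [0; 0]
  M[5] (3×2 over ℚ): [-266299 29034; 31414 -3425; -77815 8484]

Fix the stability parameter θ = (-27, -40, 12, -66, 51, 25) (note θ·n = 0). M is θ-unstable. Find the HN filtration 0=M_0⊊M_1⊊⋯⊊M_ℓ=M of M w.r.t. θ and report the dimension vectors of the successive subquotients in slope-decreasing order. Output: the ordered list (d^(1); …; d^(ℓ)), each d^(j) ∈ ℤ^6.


Via rank(M_{q-1}∘⋯∘M_p): M ≅ I[1,2], I[2,3], I[2,4], I[3,3], I[5,6]^2, I[6,6].
μ_θ-semistable layers: μ^(1)=38; μ^(2)=25; μ^(3)=12; μ^(4)=-27; μ^(5)=-67/2; μ^(6)=-40

((0, 0, 0, 0, 2, 2); (0, 0, 0, 0, 0, 1); (0, 0, 2, 0, 0, 0); (0, 0, 1, 1, 0, 0); (1, 1, 0, 0, 0, 0); (0, 2, 0, 0, 0, 0))


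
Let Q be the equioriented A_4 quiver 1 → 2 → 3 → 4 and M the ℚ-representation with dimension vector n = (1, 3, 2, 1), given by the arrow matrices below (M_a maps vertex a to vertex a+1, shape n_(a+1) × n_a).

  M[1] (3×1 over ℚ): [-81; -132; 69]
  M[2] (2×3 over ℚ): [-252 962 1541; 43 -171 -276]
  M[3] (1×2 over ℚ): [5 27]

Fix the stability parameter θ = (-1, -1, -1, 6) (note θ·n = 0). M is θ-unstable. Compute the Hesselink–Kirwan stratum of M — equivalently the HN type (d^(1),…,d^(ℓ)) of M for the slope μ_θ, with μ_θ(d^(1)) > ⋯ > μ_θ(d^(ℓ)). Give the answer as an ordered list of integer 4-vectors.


Barcode: M ≅ I[1,3], I[2,2], I[2,4]. HN layers by μ_θ (2 steps, strictly decreasing):
  μ^(1)=6; μ^(2)=-1

((0, 0, 0, 1); (1, 3, 2, 0))


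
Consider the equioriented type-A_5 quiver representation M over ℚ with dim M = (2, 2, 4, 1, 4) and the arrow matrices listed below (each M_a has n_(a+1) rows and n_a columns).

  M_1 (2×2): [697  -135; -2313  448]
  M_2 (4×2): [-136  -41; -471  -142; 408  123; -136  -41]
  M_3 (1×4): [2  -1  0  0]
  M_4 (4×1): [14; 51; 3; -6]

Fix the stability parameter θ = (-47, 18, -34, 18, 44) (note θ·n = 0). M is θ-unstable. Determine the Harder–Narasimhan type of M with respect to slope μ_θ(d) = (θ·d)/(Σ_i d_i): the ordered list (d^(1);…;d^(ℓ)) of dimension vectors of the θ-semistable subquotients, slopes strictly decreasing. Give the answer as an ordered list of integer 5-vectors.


Barcode: M ≅ I[1,3], I[1,5], I[3,3]^2, I[5,5]^3. HN layers by μ_θ (5 steps, strictly decreasing):
  μ^(1)=44; μ^(2)=18; μ^(3)=-8; μ^(4)=-34; μ^(5)=-47

((0, 0, 0, 0, 4); (0, 0, 0, 1, 0); (0, 2, 2, 0, 0); (0, 0, 2, 0, 0); (2, 0, 0, 0, 0))


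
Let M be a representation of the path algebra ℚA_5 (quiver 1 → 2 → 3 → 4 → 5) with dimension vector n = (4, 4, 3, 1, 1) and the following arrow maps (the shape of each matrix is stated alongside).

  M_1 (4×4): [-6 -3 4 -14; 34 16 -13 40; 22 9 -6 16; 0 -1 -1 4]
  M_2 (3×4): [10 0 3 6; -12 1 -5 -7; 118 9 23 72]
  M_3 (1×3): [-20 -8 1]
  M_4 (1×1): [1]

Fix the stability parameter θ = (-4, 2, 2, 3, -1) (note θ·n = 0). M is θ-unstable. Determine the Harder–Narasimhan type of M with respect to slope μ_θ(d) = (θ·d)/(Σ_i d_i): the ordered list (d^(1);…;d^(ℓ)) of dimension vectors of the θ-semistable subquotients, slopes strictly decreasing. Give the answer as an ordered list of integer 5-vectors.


Interval decomposition of M: I[1,1], I[1,3]^2, I[1,5], I[2,2].
HN type (ℓ=3): μ^(1)=2; μ^(2)=3/2; μ^(3)=-4

((0, 3, 2, 0, 0); (0, 1, 1, 1, 1); (4, 0, 0, 0, 0))


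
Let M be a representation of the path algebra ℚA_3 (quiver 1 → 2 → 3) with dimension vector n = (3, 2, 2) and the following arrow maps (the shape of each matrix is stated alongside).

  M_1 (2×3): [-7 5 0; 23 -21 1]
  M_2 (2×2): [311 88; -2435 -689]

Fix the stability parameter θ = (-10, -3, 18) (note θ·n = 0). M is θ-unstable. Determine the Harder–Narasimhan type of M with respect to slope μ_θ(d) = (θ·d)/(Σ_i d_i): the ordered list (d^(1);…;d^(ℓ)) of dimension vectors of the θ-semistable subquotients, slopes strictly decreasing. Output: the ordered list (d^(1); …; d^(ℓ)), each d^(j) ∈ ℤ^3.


Interval decomposition of M: I[1,1], I[1,3]^2.
HN type (ℓ=3): μ^(1)=18; μ^(2)=-3; μ^(3)=-10

((0, 0, 2); (0, 2, 0); (3, 0, 0))


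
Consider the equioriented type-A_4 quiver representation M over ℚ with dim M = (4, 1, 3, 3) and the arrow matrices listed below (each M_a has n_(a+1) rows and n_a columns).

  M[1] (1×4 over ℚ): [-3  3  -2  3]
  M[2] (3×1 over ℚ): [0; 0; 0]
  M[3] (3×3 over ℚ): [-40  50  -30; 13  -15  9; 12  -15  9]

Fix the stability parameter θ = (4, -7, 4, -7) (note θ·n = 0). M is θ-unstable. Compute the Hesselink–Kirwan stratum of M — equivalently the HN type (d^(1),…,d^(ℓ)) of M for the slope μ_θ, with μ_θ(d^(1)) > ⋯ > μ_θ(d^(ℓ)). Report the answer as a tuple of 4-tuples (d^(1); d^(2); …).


Interval decomposition of M: I[1,1]^3, I[1,2], I[3,3], I[3,4]^2, I[4,4].
HN type (ℓ=3): μ^(1)=4; μ^(2)=-3/2; μ^(3)=-7

((3, 0, 1, 0); (1, 1, 2, 2); (0, 0, 0, 1))
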